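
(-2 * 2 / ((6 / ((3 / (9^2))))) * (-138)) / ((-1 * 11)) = -92 / 297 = -0.31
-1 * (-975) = 975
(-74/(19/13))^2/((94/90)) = 2454.47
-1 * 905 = -905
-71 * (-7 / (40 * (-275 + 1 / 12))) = -1491 / 32990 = -0.05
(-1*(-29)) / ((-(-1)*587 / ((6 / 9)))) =0.03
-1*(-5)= 5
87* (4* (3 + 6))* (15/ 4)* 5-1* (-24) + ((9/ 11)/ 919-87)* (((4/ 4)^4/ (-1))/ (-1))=593014167/ 10109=58662.00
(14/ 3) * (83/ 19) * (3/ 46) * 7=4067/ 437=9.31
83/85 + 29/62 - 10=-8.56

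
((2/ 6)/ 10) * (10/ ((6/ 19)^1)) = 19/ 18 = 1.06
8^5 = 32768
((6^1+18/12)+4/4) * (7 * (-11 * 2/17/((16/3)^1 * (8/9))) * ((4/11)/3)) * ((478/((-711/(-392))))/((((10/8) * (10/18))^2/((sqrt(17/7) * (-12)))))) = 91064736 * sqrt(119)/49375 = 20119.47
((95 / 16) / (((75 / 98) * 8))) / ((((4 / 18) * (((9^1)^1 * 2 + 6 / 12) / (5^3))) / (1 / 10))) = 13965 / 4736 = 2.95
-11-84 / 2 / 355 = -3947 / 355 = -11.12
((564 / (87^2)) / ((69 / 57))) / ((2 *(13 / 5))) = 8930 / 754377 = 0.01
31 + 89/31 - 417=-11877/31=-383.13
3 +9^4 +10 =6574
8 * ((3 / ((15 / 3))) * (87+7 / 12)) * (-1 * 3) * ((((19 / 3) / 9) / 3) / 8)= -36.98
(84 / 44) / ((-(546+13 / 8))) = -168 / 48191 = -0.00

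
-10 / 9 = -1.11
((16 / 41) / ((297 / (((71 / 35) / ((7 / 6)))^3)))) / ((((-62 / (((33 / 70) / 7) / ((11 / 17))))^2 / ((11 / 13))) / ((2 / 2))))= 7447412088 / 452148420987615625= 0.00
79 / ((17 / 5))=395 / 17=23.24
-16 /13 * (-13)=16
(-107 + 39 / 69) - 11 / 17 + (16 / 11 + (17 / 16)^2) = -115058579 / 1101056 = -104.50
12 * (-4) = -48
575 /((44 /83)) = 47725 /44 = 1084.66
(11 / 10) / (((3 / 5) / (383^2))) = 1613579 / 6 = 268929.83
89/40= 2.22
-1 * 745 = -745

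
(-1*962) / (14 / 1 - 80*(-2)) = -481 / 87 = -5.53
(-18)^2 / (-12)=-27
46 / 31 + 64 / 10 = 1222 / 155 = 7.88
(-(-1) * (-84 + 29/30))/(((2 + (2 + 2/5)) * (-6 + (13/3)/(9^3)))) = 1815939/576796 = 3.15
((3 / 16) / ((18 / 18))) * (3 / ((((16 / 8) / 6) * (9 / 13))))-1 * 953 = -950.56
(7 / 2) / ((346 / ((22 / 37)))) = 77 / 12802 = 0.01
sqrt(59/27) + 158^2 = sqrt(177)/9 + 24964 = 24965.48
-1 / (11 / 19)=-19 / 11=-1.73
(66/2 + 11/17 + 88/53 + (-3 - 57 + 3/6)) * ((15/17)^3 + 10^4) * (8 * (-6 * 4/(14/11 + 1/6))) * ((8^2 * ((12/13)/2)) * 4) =4169170527768576000/1093373411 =3813125951.14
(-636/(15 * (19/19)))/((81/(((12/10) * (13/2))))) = -2756/675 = -4.08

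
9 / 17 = 0.53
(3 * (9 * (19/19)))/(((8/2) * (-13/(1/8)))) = -27/416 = -0.06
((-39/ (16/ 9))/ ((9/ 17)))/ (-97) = 663/ 1552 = 0.43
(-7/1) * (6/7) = -6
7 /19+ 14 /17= 385 /323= 1.19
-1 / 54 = -0.02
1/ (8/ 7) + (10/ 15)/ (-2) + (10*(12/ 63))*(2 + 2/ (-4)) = 571/ 168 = 3.40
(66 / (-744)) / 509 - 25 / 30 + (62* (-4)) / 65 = -57216799 / 12307620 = -4.65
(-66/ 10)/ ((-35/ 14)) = 66/ 25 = 2.64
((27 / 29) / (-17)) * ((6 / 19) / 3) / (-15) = 18 / 46835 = 0.00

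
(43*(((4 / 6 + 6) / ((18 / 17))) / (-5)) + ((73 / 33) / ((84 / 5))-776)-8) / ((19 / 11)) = -6968945 / 14364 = -485.17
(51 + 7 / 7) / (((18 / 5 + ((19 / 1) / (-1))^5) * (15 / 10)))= -520 / 37141431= -0.00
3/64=0.05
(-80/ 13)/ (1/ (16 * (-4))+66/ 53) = -271360/ 54223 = -5.00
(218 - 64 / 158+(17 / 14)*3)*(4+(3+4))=2691579 / 1106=2433.62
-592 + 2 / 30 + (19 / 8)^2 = -562841 / 960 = -586.29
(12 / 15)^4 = 256 / 625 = 0.41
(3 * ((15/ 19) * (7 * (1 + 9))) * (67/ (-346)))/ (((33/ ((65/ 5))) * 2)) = -457275/ 72314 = -6.32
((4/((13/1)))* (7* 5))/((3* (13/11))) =1540/507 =3.04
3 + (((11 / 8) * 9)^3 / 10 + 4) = 196.51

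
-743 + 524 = -219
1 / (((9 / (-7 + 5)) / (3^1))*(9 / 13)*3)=-0.32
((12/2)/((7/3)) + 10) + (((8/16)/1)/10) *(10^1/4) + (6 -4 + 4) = 1047/56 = 18.70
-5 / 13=-0.38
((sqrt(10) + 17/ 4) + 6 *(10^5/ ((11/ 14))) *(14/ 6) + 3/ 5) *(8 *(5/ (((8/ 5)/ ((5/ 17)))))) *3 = 375 *sqrt(10)/ 17 + 29400080025/ 748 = 39304989.58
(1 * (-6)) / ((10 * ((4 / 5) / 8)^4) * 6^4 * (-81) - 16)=375 / 7561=0.05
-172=-172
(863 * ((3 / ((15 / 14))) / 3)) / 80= 10.07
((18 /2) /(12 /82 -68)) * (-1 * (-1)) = -369 /2782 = -0.13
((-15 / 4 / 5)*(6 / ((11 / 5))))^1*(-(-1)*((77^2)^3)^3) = -18519228320212805022989050000000000.00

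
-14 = -14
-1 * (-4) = 4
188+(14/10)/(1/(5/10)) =1887/10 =188.70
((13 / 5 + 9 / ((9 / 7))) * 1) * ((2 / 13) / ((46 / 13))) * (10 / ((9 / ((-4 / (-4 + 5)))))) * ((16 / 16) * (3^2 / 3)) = -128 / 23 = -5.57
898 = 898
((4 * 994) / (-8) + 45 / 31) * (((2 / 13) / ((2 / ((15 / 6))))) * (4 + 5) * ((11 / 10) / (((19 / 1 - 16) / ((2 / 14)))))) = -253473 / 5642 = -44.93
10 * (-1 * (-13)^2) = -1690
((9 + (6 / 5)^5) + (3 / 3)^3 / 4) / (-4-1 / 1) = -146729 / 62500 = -2.35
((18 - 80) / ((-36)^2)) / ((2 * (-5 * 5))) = 31 / 32400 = 0.00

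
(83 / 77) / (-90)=-83 / 6930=-0.01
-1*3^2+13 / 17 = -140 / 17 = -8.24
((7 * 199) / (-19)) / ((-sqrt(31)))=13.17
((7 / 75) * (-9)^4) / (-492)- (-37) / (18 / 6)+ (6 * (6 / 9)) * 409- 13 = 20099291 / 12300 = 1634.09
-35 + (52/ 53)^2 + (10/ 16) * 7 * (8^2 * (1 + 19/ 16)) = 3249803/ 5618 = 578.46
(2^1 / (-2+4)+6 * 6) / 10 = 37 / 10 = 3.70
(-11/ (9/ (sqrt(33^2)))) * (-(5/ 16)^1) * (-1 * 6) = -605/ 8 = -75.62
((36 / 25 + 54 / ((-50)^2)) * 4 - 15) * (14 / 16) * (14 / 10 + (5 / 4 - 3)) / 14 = 40047 / 200000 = 0.20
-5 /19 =-0.26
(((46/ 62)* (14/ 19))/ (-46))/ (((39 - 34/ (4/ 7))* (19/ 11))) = 154/ 458831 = 0.00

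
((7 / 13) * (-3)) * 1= -21 / 13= -1.62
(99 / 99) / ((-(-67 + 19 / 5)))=5 / 316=0.02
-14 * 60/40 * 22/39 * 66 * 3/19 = -30492/247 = -123.45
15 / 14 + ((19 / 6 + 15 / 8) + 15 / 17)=19979 / 2856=7.00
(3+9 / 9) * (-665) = -2660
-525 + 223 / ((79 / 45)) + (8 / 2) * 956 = 270656 / 79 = 3426.03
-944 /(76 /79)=-18644 /19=-981.26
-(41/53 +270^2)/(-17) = 3863741/901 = 4288.28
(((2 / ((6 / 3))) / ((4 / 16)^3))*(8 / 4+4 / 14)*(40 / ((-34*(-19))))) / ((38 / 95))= 51200 / 2261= 22.64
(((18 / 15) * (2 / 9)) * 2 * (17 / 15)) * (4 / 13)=544 / 2925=0.19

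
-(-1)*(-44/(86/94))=-2068/43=-48.09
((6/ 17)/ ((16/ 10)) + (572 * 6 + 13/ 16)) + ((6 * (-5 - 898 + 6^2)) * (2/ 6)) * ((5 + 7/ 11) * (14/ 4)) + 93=-91797725/ 2992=-30681.06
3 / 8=0.38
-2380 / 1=-2380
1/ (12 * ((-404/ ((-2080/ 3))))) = 130/ 909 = 0.14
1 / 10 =0.10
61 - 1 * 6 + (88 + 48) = 191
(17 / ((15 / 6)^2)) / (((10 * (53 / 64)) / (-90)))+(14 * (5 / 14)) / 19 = -737567 / 25175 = -29.30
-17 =-17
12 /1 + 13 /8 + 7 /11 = 1255 /88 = 14.26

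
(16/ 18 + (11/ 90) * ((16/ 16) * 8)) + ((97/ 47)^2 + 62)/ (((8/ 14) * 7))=2442913/ 132540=18.43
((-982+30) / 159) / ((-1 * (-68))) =-14 / 159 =-0.09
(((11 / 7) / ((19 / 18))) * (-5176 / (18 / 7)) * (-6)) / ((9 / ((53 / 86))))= 3017608 / 2451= 1231.17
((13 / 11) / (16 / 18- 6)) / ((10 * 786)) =-39 / 1325720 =-0.00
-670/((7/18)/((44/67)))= -7920/7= -1131.43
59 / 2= 29.50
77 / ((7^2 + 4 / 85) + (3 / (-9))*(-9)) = 1.48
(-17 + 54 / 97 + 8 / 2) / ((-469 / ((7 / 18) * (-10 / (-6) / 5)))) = 1207 / 350946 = 0.00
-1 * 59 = -59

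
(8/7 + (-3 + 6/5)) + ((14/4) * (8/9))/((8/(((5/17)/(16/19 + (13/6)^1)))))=-7736/12495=-0.62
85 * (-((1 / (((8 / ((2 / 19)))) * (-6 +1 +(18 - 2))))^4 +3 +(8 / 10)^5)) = -86350649661202053 / 305284761760000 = -282.85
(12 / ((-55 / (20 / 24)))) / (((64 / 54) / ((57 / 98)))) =-1539 / 17248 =-0.09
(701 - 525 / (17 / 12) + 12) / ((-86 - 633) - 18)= -5821 / 12529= -0.46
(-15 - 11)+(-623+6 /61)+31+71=-33361 /61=-546.90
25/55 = 0.45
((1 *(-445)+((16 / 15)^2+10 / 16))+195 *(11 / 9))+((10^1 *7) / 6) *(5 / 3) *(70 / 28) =-281327 / 1800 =-156.29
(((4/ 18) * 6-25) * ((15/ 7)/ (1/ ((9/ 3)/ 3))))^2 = 126025/ 49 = 2571.94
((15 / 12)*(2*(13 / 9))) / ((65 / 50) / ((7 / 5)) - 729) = -455 / 91737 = -0.00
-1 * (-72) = 72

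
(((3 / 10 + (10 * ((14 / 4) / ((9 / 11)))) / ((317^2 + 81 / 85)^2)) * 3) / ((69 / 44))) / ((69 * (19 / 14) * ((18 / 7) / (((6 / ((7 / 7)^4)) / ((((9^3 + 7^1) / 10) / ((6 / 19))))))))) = 0.00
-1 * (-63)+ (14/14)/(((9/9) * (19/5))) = 1202/19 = 63.26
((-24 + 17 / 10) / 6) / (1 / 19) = -4237 / 60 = -70.62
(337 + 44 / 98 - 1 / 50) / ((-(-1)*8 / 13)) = 10747113 / 19600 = 548.32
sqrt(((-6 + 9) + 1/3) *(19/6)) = sqrt(95)/3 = 3.25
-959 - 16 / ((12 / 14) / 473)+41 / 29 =-851462 / 87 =-9786.92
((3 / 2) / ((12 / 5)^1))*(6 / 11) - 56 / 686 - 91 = -195637 / 2156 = -90.74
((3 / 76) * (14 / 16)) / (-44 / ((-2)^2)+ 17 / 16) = -7 / 2014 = -0.00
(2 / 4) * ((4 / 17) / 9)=2 / 153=0.01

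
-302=-302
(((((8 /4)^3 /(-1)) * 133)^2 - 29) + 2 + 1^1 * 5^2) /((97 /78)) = 88303332 /97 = 910343.63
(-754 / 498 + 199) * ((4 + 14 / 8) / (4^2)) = 565501 / 7968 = 70.97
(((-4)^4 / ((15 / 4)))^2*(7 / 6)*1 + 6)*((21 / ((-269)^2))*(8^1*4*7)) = 5760935488 / 16281225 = 353.84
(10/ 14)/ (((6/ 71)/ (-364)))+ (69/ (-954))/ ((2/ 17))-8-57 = -1998491/ 636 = -3142.28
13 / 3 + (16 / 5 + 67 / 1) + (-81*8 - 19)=-8887 / 15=-592.47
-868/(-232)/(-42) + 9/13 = 2729/4524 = 0.60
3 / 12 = 1 / 4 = 0.25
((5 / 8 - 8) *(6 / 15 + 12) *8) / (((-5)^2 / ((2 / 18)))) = -3658 / 1125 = -3.25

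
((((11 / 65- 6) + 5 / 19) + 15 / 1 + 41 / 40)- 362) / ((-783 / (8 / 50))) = 1157747 / 16116750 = 0.07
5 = 5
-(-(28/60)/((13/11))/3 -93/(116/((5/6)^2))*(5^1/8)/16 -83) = 2889107369/34744320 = 83.15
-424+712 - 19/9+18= 2735/9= 303.89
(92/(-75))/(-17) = 92/1275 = 0.07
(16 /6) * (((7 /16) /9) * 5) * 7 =245 /54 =4.54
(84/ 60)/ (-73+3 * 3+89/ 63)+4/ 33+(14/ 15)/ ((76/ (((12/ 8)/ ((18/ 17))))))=34485379/ 296671320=0.12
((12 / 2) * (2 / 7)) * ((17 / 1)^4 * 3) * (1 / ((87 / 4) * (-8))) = -501126 / 203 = -2468.60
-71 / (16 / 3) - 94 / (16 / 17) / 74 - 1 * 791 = -59619 / 74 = -805.66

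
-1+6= 5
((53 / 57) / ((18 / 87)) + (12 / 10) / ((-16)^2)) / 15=492353 / 1641600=0.30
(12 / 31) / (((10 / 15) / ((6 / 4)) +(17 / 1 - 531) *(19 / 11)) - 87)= -0.00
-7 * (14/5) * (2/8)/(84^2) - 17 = -24481/1440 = -17.00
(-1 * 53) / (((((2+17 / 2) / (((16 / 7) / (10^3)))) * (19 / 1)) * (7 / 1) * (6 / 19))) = -106 / 385875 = -0.00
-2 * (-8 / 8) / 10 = 1 / 5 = 0.20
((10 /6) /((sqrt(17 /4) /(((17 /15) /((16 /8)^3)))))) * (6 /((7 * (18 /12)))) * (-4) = -4 * sqrt(17) /63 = -0.26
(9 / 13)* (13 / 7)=9 / 7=1.29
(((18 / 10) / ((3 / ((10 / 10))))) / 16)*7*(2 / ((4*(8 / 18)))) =189 / 640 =0.30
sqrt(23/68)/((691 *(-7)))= -sqrt(391)/164458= -0.00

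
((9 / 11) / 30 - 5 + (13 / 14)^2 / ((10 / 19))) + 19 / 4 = 30519 / 21560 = 1.42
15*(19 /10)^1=28.50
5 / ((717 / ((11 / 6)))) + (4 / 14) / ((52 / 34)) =0.20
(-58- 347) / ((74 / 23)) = -9315 / 74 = -125.88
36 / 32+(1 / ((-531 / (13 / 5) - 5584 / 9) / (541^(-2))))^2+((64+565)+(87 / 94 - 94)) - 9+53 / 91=14424811066291764819615455169 / 27287007137955811699269544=528.63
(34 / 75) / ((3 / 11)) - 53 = -11551 / 225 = -51.34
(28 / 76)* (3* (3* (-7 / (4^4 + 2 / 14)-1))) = -116046 / 34067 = -3.41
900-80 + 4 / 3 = 2464 / 3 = 821.33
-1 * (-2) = 2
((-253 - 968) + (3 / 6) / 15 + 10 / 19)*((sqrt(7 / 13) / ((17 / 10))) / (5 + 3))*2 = -131.70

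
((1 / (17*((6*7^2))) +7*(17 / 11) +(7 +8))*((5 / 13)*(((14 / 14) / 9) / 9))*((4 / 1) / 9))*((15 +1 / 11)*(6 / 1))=4712550760 / 955215261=4.93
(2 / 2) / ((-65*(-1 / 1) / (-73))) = -73 / 65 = -1.12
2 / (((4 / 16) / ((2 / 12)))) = 4 / 3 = 1.33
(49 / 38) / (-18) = -49 / 684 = -0.07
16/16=1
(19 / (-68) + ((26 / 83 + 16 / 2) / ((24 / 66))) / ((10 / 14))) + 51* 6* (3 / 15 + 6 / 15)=6076517 / 28220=215.33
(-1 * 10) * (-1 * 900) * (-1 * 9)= -81000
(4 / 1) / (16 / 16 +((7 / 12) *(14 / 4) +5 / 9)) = 288 / 259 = 1.11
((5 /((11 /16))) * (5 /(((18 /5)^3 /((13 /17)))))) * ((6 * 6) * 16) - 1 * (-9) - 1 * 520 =-2540117 /15147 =-167.70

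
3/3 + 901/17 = 54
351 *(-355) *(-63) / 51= 2616705 / 17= 153923.82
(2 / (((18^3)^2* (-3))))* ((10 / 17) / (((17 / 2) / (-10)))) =25 / 1843037388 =0.00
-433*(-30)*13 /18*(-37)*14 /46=-7289555 /69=-105645.72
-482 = -482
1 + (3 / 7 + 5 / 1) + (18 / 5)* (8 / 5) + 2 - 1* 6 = 8.19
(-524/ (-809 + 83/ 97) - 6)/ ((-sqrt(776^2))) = 0.01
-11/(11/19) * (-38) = 722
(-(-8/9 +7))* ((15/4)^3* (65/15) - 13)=-758615/576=-1317.04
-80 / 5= -16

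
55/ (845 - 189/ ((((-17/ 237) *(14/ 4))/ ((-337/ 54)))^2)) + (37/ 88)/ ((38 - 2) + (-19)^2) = 0.00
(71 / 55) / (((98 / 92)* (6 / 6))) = 3266 / 2695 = 1.21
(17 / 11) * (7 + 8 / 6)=425 / 33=12.88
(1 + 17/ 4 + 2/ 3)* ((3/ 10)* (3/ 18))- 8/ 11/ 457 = 354997/ 1206480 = 0.29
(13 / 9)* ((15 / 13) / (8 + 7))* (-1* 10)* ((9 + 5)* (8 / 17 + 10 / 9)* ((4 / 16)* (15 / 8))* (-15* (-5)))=-529375 / 612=-864.99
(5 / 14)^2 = 25 / 196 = 0.13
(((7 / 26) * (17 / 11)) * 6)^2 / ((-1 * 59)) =-0.11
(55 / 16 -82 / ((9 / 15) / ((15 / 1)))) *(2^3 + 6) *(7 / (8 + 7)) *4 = -106967 / 2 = -53483.50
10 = 10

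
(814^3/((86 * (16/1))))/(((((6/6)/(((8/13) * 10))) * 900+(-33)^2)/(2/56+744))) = 1404543006119/5948964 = 236098.76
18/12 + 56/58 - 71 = -3975/58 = -68.53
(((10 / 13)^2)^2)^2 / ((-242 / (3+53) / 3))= -8400000000 / 98703417241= -0.09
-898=-898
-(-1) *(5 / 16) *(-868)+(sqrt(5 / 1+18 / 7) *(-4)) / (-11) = -1085 / 4+4 *sqrt(371) / 77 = -270.25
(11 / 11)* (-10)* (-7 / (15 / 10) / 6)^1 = 70 / 9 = 7.78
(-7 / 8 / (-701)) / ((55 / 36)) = 0.00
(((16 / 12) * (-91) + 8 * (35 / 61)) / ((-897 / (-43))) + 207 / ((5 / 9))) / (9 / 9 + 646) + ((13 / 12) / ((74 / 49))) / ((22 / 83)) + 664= 2307470390223761 / 3458057494320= 667.27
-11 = -11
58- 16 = 42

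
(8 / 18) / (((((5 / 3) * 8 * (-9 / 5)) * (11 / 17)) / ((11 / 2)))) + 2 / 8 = 5 / 54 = 0.09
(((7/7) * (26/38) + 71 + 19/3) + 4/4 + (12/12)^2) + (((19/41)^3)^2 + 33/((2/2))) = 30602853135739/270755941737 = 113.03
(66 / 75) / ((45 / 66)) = 484 / 375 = 1.29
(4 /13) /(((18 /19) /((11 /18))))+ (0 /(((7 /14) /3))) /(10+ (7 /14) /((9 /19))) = 209 /1053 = 0.20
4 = 4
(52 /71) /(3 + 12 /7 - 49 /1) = -182 /11005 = -0.02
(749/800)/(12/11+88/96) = 24717/53000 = 0.47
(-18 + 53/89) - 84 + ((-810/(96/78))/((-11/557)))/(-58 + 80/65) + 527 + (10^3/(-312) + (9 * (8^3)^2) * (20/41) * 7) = 201775704886577/25046736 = 8055968.05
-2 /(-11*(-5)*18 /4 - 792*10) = 4 /15345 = 0.00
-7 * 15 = -105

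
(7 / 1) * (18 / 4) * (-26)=-819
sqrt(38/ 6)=sqrt(57)/ 3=2.52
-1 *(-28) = 28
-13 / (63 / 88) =-1144 / 63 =-18.16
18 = 18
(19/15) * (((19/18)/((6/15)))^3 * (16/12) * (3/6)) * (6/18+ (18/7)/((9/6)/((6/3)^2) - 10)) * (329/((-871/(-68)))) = 278538331325/10560638088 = 26.38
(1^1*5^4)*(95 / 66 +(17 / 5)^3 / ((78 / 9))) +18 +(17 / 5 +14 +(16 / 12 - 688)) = 2204186 / 715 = 3082.78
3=3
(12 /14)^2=0.73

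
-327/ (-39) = 109/ 13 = 8.38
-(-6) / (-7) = -6 / 7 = -0.86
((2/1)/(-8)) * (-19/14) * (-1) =-0.34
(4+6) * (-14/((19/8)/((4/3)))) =-4480/57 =-78.60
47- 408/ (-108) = 457/ 9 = 50.78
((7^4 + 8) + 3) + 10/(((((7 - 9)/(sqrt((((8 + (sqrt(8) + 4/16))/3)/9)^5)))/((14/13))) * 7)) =-5 * sqrt(3) * (8 * sqrt(2) + 33)^(5/2)/1364688 + 2412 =2411.92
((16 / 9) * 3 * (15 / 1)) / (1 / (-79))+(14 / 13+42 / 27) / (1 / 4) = -738208 / 117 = -6309.47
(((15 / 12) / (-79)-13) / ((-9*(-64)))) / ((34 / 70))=-15995 / 343808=-0.05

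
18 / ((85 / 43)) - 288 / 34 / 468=10042 / 1105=9.09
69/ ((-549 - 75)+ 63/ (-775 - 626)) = -0.11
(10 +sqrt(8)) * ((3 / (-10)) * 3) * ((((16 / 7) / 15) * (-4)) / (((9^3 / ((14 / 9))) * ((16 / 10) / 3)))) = 0.03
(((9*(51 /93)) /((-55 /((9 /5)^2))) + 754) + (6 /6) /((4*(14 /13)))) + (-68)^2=12837146117 /2387000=5377.94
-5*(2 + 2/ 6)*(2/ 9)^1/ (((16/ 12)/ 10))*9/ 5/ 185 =-7/ 37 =-0.19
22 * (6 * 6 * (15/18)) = 660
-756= -756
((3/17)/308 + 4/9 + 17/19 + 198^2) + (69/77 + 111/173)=6073011547265/154896588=39206.88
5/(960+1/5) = 25/4801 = 0.01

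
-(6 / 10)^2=-9 / 25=-0.36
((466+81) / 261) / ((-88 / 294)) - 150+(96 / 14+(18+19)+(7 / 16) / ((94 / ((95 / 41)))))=-46734159365 / 413087136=-113.13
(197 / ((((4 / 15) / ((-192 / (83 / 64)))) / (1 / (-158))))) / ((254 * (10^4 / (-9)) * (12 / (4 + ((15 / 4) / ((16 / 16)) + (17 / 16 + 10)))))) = -1601019 / 416369500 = -0.00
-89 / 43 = -2.07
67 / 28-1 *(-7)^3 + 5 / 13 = 125863 / 364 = 345.78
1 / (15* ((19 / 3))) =1 / 95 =0.01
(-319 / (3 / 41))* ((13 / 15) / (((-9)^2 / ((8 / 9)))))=-1360216 / 32805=-41.46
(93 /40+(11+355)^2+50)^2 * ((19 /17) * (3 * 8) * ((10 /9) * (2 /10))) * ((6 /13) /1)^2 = 1637790682640673 /71825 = 22802515595.41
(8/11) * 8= 5.82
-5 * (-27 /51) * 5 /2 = 225 /34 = 6.62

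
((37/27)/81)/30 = 37/65610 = 0.00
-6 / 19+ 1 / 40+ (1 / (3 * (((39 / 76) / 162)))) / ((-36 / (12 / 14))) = -193391 / 69160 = -2.80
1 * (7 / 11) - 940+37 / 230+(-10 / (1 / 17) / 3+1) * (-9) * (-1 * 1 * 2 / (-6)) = -1953673 / 2530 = -772.20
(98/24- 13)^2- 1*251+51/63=-172049/1008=-170.68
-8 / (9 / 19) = -16.89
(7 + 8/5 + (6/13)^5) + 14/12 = 109022129/11138790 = 9.79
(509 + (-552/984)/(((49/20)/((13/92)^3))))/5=8655114599/85020880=101.80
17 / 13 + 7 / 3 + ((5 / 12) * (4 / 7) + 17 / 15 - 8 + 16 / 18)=-8594 / 4095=-2.10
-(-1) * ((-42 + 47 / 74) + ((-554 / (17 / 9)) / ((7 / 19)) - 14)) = -7497859 / 8806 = -851.45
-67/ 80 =-0.84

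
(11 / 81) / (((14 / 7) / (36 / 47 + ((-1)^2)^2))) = 913 / 7614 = 0.12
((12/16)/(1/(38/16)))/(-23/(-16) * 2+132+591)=57/23228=0.00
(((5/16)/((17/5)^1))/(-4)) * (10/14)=-125/7616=-0.02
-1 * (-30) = 30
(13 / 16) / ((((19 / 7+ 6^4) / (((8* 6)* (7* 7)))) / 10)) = 133770 / 9091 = 14.71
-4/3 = -1.33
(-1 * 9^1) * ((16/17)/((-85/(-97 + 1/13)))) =-36288/3757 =-9.66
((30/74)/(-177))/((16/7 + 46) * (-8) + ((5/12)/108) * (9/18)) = 0.00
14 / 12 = 7 / 6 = 1.17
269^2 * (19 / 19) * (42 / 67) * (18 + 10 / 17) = 960375192 / 1139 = 843174.01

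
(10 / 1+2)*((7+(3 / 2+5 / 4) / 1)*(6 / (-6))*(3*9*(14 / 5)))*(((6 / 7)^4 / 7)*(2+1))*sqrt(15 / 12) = -12282192*sqrt(5) / 12005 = -2287.70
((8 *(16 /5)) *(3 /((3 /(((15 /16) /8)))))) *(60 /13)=180 /13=13.85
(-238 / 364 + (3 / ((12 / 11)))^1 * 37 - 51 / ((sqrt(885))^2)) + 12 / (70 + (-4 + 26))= 101.17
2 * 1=2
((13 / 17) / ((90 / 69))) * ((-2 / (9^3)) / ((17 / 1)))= -299 / 3160215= -0.00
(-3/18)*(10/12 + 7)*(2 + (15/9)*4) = -11.31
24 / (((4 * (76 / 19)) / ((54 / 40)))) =81 / 40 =2.02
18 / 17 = 1.06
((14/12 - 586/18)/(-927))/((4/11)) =6215/66744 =0.09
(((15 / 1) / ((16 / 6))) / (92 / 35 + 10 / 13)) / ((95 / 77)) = 315315 / 234992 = 1.34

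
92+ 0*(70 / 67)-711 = -619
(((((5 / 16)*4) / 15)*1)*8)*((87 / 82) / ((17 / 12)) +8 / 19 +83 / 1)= 2229326 / 39729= 56.11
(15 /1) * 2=30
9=9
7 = 7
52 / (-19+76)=52 / 57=0.91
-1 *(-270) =270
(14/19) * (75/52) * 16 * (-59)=-247800/247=-1003.24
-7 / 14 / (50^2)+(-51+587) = 2679999 / 5000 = 536.00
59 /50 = 1.18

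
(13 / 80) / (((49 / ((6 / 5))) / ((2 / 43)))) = 0.00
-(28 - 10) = -18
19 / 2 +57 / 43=931 / 86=10.83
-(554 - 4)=-550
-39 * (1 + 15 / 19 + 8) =-7254 / 19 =-381.79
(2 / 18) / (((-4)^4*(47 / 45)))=5 / 12032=0.00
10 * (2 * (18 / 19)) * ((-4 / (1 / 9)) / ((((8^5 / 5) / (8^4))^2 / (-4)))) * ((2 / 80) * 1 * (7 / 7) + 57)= 4619025 / 76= 60776.64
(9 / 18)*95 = 95 / 2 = 47.50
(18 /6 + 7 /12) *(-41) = -1763 /12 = -146.92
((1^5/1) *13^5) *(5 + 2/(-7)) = 12252669/7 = 1750381.29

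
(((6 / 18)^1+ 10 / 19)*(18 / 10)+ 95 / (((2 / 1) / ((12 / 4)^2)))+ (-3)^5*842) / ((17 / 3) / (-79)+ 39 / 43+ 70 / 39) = -5139495290943 / 66204740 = -77630.32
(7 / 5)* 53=371 / 5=74.20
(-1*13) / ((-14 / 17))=15.79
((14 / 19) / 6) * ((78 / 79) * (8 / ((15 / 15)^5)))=0.97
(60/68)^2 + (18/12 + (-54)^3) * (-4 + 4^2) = -546079725/289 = -1889549.22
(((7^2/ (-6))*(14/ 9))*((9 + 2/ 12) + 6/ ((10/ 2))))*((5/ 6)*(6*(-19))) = 12511.03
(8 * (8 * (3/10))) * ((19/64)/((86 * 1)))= 57/860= 0.07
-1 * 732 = -732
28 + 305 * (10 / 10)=333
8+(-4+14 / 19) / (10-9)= 90 / 19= 4.74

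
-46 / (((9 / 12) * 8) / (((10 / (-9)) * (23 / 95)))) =1058 / 513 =2.06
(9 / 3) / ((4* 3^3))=1 / 36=0.03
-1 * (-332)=332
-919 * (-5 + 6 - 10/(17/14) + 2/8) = 436525/68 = 6419.49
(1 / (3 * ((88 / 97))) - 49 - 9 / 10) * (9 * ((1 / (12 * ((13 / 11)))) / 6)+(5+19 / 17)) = -719409149 / 2333760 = -308.26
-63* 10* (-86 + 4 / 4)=53550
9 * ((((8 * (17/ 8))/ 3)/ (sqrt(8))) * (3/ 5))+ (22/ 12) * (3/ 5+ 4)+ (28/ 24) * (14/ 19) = 5297/ 570+ 153 * sqrt(2)/ 20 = 20.11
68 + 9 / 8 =553 / 8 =69.12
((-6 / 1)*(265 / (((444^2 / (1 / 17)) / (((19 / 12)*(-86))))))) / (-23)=-216505 / 77080176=-0.00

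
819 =819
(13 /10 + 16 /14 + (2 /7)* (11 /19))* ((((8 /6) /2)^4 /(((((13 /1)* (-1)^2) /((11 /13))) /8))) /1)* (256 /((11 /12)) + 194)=60832384 /479115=126.97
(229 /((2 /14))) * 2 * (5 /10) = 1603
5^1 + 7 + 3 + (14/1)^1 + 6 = 35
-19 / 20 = -0.95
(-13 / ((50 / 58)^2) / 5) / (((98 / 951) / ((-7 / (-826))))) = -10397283 / 36137500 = -0.29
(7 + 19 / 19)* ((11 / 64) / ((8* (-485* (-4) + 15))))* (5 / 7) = 11 / 175168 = 0.00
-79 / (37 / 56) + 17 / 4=-115.32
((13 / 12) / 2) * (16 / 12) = 13 / 18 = 0.72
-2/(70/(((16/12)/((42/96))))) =-64/735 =-0.09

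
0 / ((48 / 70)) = 0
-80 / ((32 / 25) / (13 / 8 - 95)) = 93375 / 16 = 5835.94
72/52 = 18/13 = 1.38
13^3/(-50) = -2197/50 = -43.94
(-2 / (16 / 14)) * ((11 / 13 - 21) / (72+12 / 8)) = 131 / 273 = 0.48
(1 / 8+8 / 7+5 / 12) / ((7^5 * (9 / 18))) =0.00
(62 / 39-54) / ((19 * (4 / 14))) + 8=-1226 / 741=-1.65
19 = 19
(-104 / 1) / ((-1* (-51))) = -104 / 51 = -2.04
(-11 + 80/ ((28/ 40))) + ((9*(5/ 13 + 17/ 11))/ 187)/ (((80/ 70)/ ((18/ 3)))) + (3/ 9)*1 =58462277/ 561561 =104.11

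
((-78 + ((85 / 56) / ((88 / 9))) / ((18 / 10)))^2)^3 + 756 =3204122509161155129328167845785265 / 14322676899787785109504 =223709752833.19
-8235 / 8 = -1029.38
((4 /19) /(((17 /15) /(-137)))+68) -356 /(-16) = 83723 /1292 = 64.80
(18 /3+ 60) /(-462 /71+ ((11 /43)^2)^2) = -1456409226 /143495141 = -10.15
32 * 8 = 256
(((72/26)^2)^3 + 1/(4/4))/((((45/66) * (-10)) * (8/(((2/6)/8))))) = -4799540119/13901209920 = -0.35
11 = 11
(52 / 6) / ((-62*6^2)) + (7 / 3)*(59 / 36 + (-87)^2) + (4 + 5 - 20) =29552495 / 1674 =17653.82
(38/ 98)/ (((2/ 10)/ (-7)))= -95/ 7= -13.57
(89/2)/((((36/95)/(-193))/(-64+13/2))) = 187658725/144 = 1303185.59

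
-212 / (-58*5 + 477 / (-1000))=212000 / 290477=0.73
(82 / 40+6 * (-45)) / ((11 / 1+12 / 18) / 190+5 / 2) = -305463 / 2920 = -104.61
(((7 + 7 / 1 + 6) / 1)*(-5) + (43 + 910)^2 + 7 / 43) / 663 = 2296982 / 1677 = 1369.70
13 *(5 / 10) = 13 / 2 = 6.50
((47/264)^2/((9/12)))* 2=2209/26136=0.08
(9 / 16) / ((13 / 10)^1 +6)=45 / 584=0.08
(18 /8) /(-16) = -9 /64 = -0.14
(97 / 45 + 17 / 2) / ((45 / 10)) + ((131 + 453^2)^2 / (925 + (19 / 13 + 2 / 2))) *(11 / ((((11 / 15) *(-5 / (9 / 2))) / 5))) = -4994913925410779 / 1627695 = -3068703857.55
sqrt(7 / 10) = sqrt(70) / 10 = 0.84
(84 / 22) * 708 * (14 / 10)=208152 / 55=3784.58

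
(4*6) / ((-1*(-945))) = 8 / 315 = 0.03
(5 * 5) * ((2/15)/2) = 5/3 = 1.67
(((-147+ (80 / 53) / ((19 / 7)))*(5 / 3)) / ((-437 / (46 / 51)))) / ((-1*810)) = -147469 / 237115269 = -0.00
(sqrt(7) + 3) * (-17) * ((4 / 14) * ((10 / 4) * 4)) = -1020 / 7 - 340 * sqrt(7) / 7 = -274.22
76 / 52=19 / 13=1.46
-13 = -13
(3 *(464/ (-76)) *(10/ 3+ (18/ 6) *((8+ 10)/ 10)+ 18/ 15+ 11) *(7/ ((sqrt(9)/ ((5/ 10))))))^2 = 16252170256/ 81225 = 200088.28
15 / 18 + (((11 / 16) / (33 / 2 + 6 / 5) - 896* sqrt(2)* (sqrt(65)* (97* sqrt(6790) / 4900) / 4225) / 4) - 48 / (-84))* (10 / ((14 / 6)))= 119645 / 34692 - 9312* sqrt(8827) / 207025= -0.78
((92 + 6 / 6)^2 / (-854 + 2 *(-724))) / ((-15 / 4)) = 5766 / 5755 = 1.00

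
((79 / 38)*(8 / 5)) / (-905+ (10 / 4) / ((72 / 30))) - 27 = -55655259 / 2061025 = -27.00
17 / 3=5.67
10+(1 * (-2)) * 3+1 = 5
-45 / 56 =-0.80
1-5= -4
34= 34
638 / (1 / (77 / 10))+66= 24893 / 5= 4978.60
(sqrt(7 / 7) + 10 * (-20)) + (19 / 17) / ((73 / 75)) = -245534 / 1241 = -197.85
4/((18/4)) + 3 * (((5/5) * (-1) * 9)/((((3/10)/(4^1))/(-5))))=16208/9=1800.89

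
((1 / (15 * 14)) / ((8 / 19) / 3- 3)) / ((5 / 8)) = -76 / 28525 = -0.00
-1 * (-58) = 58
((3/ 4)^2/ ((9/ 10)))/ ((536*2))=5/ 8576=0.00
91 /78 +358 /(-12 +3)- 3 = -749 /18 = -41.61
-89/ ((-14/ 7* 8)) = 89/ 16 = 5.56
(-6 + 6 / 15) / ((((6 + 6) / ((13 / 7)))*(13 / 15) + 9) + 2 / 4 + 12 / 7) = -392 / 1177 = -0.33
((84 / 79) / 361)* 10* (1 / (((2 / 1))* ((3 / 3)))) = 420 / 28519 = 0.01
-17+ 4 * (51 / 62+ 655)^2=1653300584 / 961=1720396.03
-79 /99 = -0.80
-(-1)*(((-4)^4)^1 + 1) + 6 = 263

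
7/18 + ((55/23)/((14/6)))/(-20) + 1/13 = 31237/75348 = 0.41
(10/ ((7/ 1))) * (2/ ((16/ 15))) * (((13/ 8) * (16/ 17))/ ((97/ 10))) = 4875/ 11543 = 0.42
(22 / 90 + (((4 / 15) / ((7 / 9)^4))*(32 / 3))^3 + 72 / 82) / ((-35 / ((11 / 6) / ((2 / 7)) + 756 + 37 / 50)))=-10263.81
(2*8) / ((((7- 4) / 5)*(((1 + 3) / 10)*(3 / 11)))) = 2200 / 9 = 244.44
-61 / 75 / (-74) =61 / 5550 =0.01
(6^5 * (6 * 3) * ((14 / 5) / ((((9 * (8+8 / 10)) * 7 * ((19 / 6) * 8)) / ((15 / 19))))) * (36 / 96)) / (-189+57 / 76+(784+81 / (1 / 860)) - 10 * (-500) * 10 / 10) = 4860 / 44272679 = 0.00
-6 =-6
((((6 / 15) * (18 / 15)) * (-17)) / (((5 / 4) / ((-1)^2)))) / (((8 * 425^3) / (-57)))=342 / 564453125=0.00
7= 7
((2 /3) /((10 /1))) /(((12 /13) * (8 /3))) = 0.03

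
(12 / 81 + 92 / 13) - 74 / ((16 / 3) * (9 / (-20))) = 26717 / 702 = 38.06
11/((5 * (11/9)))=9/5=1.80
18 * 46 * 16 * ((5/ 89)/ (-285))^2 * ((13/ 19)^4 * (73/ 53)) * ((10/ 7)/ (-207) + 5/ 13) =73031092160/ 1244279763735939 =0.00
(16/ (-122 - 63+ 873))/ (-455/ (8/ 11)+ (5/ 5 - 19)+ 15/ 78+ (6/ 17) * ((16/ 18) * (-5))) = -5304/ 147106741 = -0.00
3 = 3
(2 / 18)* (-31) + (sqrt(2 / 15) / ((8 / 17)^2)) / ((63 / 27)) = -31 / 9 + 289* sqrt(30) / 2240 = -2.74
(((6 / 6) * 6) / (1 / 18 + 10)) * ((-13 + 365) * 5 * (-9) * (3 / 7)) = -5132160 / 1267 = -4050.64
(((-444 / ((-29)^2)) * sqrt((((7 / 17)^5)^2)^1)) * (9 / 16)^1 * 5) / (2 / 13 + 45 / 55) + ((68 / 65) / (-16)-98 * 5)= -10574718292268203 / 21577382247590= -490.08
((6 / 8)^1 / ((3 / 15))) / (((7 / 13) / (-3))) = -585 / 28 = -20.89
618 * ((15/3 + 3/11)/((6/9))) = 4887.82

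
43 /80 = 0.54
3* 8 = 24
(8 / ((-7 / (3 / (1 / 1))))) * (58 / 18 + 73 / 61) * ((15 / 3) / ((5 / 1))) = -19408 / 1281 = -15.15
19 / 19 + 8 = 9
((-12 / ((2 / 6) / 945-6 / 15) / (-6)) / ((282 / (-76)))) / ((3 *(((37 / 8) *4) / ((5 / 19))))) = 12600 / 1970287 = 0.01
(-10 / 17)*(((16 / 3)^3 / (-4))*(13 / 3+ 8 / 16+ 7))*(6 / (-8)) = -90880 / 459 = -198.00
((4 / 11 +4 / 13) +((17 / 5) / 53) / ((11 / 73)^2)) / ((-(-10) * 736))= 1457549 / 3067979200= 0.00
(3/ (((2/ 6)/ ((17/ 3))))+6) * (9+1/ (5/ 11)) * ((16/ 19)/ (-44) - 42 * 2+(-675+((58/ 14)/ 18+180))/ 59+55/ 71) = -40432152436/ 691185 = -58496.86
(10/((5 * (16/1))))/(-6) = -1/48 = -0.02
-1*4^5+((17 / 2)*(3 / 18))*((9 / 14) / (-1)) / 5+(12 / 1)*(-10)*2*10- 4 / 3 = -3425.52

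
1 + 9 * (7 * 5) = 316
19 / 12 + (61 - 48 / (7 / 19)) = -5687 / 84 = -67.70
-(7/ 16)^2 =-49/ 256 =-0.19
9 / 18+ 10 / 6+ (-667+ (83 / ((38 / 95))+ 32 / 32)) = -1369 / 3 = -456.33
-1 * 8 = -8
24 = 24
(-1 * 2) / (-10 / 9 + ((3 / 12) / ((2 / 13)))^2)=-1152 / 881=-1.31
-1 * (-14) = 14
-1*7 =-7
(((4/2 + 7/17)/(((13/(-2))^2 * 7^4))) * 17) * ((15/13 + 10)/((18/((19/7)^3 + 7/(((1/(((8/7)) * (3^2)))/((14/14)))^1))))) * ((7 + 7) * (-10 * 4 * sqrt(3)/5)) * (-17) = 75.98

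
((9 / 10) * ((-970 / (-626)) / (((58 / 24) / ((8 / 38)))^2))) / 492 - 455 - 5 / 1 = -1792211267372 / 3896111633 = -460.00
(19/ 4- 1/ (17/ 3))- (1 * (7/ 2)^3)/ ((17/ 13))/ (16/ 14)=-26237/ 1088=-24.11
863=863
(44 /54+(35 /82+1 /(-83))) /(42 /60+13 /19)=21465535 /24164703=0.89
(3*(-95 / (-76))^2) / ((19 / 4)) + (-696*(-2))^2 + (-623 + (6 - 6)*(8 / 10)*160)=147215191 / 76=1937041.99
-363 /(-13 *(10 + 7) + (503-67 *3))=-121 /27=-4.48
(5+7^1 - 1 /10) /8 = 119 /80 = 1.49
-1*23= -23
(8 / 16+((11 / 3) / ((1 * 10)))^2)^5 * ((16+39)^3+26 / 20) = 100988518960559215313 / 5904900000000000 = 17102.49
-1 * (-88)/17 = 88/17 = 5.18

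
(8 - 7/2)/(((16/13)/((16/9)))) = 13/2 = 6.50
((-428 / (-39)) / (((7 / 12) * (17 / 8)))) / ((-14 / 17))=-6848 / 637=-10.75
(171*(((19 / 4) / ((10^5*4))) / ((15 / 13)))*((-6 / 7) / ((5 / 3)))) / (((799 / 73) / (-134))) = 619743501 / 55930000000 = 0.01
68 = 68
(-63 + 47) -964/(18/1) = -69.56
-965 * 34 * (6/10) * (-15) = 295290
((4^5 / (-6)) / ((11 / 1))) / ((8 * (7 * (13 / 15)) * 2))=-160 / 1001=-0.16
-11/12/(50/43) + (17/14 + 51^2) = 2601.43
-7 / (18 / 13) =-91 / 18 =-5.06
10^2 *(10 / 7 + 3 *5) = 11500 / 7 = 1642.86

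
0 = 0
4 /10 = 2 /5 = 0.40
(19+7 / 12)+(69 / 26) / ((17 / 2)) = 52763 / 2652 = 19.90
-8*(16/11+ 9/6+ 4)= -612/11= -55.64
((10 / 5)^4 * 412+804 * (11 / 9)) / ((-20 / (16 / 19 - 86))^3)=158313063571 / 270750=584720.46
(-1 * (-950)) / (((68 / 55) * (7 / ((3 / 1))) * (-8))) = -78375 / 1904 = -41.16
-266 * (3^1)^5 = -64638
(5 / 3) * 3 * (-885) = -4425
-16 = -16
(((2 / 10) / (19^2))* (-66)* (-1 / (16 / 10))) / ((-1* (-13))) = 33 / 18772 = 0.00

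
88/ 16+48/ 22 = 169/ 22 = 7.68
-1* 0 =0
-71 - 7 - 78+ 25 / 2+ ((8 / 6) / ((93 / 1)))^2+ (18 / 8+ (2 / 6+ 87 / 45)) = -216371713 / 1556820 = -138.98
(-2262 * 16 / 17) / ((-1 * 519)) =12064 / 2941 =4.10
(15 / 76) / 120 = 0.00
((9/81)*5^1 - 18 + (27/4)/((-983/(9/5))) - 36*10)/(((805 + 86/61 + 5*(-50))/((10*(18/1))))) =-4074019627/33364003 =-122.11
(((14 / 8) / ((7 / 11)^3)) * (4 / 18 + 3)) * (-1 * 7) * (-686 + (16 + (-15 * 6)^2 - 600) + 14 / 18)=-2372950723 / 2268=-1046274.57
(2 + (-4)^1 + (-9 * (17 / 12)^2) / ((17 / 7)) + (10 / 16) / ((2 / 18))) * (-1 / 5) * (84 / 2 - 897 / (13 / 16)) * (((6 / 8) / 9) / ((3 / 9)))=-32391 / 160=-202.44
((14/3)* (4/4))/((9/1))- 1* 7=-175/27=-6.48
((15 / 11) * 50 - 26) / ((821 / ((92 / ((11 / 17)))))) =725696 / 99341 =7.31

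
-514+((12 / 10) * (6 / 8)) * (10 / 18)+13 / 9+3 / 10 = -23029 / 45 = -511.76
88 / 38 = 44 / 19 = 2.32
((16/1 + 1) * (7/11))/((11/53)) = 52.12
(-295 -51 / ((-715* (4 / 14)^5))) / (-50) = 5892443 / 1144000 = 5.15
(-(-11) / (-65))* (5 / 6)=-0.14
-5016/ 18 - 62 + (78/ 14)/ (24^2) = -457843/ 1344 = -340.66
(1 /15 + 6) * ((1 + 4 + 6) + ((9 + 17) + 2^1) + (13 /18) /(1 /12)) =13013 /45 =289.18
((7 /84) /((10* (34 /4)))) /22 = 1 /22440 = 0.00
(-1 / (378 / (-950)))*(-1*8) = -3800 / 189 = -20.11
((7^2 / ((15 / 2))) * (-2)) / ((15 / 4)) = -784 / 225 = -3.48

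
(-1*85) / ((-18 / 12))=56.67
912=912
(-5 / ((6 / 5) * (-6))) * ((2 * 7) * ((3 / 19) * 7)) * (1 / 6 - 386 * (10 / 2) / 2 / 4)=-3543925 / 1368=-2590.59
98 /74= 49 /37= 1.32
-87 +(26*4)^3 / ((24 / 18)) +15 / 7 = 5904942 / 7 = 843563.14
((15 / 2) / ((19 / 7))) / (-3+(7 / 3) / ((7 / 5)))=-315 / 152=-2.07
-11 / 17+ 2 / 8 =-27 / 68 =-0.40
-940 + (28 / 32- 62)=-8009 / 8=-1001.12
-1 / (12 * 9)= -1 / 108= -0.01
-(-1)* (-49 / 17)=-49 / 17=-2.88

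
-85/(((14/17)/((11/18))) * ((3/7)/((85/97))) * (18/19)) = -25670425/188568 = -136.13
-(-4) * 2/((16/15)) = 15/2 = 7.50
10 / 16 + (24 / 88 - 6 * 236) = -124529 / 88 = -1415.10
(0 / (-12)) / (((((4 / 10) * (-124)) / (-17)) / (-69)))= 0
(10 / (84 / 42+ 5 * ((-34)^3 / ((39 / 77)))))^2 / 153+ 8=7785193314965321 / 973149164370137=8.00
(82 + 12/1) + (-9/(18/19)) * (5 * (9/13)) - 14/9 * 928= -323491/234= -1382.44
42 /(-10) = -4.20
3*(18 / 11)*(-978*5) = -264060 / 11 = -24005.45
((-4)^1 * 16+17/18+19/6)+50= -89/9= -9.89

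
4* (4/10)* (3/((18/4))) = 16/15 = 1.07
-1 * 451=-451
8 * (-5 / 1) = -40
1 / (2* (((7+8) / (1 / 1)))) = 1 / 30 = 0.03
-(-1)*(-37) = -37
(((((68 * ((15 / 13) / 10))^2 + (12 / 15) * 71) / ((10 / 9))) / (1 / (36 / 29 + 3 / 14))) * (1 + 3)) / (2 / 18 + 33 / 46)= 31463119008 / 42026075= 748.66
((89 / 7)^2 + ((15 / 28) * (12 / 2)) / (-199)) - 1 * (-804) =18831851 / 19502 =965.64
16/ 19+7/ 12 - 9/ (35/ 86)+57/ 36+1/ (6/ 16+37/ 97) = -41651357/ 2342130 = -17.78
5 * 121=605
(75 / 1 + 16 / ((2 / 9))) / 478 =147 / 478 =0.31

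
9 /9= 1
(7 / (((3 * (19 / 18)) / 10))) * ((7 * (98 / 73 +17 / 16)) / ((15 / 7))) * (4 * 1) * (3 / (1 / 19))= 2890461 / 73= 39595.36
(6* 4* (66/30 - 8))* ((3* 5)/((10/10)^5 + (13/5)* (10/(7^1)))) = -4872/11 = -442.91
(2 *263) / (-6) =-263 / 3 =-87.67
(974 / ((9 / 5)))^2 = 23716900 / 81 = 292801.23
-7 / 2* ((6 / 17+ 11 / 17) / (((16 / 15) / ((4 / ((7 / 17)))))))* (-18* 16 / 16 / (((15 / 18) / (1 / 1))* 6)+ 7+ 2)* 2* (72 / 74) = -12393 / 37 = -334.95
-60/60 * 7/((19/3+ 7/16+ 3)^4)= -5308416/6911834503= -0.00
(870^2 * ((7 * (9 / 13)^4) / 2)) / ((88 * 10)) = 1738107315 / 2513368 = 691.55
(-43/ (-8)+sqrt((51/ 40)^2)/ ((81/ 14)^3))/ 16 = 38133253/ 113374080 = 0.34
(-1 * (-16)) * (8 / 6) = 64 / 3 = 21.33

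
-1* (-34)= 34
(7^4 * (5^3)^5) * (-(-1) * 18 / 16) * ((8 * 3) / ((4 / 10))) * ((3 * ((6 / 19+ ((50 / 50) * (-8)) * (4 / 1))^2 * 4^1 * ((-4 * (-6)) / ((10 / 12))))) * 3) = 1858377629636718750000000 / 361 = 5147860469907808171745.15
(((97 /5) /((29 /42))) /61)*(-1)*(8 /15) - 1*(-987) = 43639211 /44225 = 986.75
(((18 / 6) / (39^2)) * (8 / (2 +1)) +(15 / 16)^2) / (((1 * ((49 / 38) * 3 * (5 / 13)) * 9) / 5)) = 6541187 / 19813248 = 0.33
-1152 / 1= -1152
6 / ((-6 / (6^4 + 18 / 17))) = -22050 / 17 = -1297.06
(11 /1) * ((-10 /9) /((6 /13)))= -715 /27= -26.48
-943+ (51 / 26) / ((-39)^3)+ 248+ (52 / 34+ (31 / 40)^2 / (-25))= -121218231629513 / 174793320000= -693.49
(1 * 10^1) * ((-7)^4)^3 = 138412872010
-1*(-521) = 521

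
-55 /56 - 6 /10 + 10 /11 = -0.67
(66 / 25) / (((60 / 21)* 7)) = 33 / 250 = 0.13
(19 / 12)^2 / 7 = 361 / 1008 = 0.36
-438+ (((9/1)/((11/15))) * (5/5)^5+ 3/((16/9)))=-424.04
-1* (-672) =672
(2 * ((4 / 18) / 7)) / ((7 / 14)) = 0.13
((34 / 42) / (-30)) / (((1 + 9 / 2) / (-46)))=782 / 3465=0.23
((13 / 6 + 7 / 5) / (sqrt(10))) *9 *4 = 321 *sqrt(10) / 25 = 40.60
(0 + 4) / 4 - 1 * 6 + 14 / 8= -13 / 4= -3.25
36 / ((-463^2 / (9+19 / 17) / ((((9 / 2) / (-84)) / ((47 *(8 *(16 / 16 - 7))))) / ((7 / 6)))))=-1161 / 33571042876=-0.00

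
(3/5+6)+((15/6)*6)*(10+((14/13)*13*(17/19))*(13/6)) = 53552/95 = 563.71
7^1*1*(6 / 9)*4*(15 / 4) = 70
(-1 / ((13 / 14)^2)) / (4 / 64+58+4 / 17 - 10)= -53312 / 2220153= -0.02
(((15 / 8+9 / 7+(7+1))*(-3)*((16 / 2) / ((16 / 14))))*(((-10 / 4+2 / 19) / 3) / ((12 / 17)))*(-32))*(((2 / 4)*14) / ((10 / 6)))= -1353625 / 38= -35621.71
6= 6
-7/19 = -0.37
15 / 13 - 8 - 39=-596 / 13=-45.85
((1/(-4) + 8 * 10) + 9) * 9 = 3195/4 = 798.75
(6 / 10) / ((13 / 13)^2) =3 / 5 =0.60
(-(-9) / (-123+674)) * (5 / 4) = 45 / 2204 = 0.02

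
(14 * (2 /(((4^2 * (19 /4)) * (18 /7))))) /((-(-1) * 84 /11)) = 77 /4104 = 0.02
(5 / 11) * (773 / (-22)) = -3865 / 242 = -15.97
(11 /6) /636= 11 /3816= 0.00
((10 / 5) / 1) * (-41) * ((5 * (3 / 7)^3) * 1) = -11070 / 343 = -32.27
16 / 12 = 4 / 3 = 1.33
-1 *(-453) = 453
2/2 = 1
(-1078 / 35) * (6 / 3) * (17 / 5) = -5236 / 25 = -209.44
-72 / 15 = -24 / 5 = -4.80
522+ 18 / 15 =523.20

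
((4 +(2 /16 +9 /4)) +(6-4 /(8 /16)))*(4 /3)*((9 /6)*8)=70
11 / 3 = 3.67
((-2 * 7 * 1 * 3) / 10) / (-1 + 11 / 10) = -42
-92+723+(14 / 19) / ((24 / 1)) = 143875 / 228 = 631.03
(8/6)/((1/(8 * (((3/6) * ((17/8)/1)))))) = 34/3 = 11.33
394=394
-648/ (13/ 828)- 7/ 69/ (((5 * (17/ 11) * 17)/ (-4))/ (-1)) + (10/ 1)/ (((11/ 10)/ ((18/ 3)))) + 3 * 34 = -586225362634/ 14257815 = -41116.07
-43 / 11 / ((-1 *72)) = 43 / 792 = 0.05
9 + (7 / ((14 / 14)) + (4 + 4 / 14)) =142 / 7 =20.29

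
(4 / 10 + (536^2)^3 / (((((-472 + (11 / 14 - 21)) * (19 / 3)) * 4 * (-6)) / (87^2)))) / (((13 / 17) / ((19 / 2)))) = 4449722906586981585451 / 149305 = 29802906175861368.24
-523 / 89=-5.88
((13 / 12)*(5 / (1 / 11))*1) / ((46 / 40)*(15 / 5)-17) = -3575 / 813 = -4.40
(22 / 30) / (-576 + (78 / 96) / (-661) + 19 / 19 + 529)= -116336 / 7297635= -0.02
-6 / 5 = -1.20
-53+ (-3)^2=-44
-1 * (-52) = 52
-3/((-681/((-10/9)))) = -10/2043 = -0.00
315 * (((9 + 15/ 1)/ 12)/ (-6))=-105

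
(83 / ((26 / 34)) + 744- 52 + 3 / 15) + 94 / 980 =1020263 / 1274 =800.83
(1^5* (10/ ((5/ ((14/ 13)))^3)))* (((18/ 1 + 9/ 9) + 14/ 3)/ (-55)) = -389648/ 9062625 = -0.04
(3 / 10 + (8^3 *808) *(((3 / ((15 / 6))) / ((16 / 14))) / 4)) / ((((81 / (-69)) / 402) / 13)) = -1450329101 / 3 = -483443033.67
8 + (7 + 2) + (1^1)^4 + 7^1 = 25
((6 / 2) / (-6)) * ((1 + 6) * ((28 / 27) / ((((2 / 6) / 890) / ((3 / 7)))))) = -4153.33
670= 670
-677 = -677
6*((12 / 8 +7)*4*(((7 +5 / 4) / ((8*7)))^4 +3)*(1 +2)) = 1155774063897 / 629407744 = 1836.29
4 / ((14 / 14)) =4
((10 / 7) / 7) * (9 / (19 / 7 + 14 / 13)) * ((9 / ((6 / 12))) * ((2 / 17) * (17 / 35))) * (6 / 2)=8424 / 5635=1.49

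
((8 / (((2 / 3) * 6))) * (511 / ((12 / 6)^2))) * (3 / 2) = 1533 / 4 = 383.25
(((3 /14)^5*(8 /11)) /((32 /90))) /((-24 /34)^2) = 351135 /189314048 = 0.00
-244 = -244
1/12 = 0.08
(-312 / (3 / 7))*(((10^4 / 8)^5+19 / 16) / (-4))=555419921875000216.12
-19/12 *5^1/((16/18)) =-285/32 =-8.91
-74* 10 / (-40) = 37 / 2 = 18.50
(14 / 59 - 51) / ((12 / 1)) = -2995 / 708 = -4.23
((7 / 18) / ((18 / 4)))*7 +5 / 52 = 2953 / 4212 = 0.70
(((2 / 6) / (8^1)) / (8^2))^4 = 0.00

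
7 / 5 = 1.40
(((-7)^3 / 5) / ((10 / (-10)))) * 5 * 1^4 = 343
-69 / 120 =-23 / 40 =-0.58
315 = 315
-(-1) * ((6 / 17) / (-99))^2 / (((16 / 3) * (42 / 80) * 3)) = 10 / 6609141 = 0.00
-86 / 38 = -43 / 19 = -2.26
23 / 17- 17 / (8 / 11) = -2995 / 136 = -22.02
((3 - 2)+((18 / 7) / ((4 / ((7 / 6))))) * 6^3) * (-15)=-2445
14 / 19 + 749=14245 / 19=749.74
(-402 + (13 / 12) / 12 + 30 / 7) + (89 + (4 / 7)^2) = -2175347 / 7056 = -308.30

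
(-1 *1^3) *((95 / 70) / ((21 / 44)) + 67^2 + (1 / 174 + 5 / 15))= -12766783 / 2842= -4492.18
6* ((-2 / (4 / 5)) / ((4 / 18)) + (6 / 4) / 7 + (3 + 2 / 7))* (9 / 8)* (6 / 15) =-837 / 40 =-20.92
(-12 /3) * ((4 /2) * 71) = -568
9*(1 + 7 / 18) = 25 / 2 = 12.50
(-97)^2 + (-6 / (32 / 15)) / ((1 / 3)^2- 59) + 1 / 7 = 111705911 / 11872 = 9409.19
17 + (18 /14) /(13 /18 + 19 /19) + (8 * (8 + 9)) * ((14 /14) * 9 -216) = -6105133 /217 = -28134.25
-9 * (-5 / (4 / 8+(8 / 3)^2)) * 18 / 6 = 2430 / 137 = 17.74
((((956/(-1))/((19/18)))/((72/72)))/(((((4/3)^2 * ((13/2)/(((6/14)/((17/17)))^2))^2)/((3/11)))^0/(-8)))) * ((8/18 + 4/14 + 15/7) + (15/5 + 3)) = 8550464/133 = 64289.20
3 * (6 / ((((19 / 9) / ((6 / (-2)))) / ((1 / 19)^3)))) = -486 / 130321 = -0.00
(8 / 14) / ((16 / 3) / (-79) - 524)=-237 / 217357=-0.00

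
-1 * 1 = -1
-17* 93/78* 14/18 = -3689/234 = -15.76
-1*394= -394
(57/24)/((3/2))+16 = 211/12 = 17.58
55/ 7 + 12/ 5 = 359/ 35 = 10.26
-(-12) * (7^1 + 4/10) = 444/5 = 88.80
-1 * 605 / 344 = -605 / 344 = -1.76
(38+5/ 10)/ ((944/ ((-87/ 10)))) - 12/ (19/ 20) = -4658481/ 358720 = -12.99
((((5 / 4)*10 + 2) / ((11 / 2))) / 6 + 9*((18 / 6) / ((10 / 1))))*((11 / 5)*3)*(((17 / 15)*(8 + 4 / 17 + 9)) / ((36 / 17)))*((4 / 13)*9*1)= 2580158 / 4875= 529.26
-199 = -199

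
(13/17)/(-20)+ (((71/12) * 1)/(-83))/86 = -284417/7280760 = -0.04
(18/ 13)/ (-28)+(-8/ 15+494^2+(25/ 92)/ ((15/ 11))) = 30645992719/ 125580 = 244035.62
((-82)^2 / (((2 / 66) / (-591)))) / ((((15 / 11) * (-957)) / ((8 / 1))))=116567264 / 145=803912.17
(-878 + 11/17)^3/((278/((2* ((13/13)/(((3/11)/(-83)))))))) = 1478623933.39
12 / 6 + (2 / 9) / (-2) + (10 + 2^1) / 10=139 / 45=3.09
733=733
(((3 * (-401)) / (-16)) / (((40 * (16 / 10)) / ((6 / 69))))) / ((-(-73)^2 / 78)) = -46917 / 31377152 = -0.00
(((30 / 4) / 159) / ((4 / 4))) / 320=1 / 6784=0.00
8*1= 8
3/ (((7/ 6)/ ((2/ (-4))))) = -9/ 7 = -1.29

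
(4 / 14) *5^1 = 10 / 7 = 1.43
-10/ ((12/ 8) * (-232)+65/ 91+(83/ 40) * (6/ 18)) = 8400/ 291139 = 0.03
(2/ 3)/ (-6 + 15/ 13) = -26/ 189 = -0.14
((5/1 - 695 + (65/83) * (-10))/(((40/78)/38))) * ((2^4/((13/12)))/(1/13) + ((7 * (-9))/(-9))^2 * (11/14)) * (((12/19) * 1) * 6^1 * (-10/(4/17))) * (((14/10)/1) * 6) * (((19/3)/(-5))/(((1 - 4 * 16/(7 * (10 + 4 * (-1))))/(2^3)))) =1423988330978304/4565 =311936107552.75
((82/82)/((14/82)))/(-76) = -0.08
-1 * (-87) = 87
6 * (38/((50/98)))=446.88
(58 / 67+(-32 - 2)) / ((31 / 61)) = -135420 / 2077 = -65.20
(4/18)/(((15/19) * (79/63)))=266/1185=0.22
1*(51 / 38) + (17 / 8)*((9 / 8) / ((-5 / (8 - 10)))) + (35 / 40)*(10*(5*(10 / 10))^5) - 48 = 82986067 / 3040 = 27298.05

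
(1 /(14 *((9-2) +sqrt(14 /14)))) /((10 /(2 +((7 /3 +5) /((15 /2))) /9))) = 61 /32400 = 0.00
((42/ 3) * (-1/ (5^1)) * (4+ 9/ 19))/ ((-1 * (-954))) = -0.01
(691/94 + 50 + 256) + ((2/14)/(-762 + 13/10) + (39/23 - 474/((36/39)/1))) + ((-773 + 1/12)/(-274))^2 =-118546048905033583/622301385577536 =-190.50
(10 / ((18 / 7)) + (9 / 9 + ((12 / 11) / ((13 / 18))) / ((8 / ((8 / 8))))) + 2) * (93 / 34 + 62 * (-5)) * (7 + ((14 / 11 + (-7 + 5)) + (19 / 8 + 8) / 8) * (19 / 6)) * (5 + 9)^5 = -59476258538729207 / 5776056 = -10297036340.84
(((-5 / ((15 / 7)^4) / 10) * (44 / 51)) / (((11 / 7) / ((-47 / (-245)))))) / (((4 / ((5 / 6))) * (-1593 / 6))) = 16121 / 8225853750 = 0.00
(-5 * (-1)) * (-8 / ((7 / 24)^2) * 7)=-3291.43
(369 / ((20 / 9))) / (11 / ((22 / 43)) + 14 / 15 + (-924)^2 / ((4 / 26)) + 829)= 9963 / 333023726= 0.00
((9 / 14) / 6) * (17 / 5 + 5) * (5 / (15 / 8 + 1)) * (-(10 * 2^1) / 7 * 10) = -7200 / 161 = -44.72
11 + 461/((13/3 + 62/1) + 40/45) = 10804/605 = 17.86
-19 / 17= -1.12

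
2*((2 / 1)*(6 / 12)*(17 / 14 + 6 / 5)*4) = 19.31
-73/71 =-1.03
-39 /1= -39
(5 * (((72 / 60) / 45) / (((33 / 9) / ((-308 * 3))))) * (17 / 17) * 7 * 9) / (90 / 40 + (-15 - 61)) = 42336 / 1475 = 28.70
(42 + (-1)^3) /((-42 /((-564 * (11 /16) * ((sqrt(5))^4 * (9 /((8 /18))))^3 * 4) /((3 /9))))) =528044759859375 /896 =589335669485.91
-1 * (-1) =1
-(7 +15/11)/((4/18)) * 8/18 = -184/11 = -16.73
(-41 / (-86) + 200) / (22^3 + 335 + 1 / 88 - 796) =252868 / 12849217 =0.02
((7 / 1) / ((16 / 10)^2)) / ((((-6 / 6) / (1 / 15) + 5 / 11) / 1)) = -385 / 2048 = -0.19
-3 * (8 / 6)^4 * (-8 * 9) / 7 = 2048 / 21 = 97.52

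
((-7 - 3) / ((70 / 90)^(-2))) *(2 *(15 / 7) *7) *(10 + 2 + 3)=-24500 / 9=-2722.22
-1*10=-10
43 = 43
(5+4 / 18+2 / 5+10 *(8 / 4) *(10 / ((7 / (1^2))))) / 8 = 4.27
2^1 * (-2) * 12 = -48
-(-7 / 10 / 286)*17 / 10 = 119 / 28600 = 0.00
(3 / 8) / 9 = 1 / 24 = 0.04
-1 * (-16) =16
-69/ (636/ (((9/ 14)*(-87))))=18009/ 2968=6.07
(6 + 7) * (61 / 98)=793 / 98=8.09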